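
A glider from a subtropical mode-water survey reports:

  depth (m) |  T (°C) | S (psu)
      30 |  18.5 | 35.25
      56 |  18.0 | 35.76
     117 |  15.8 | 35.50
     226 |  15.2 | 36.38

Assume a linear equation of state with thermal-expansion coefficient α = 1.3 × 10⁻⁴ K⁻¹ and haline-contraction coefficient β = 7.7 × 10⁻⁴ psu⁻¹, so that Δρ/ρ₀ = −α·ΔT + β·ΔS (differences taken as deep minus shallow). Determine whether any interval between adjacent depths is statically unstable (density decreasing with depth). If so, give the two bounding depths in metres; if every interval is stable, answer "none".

none

Evaluate Δρ/ρ₀ = −αΔT + βΔS across each adjacent pair:
  30–56 m: −αΔT+βΔS = −(1.3 × 10⁻⁴)(-0.5)+(7.7 × 10⁻⁴)(+0.51) = 4.6 × 10⁻⁴ → stable
  56–117 m: −αΔT+βΔS = −(1.3 × 10⁻⁴)(-2.2)+(7.7 × 10⁻⁴)(-0.26) = 8.6 × 10⁻⁵ → stable
  117–226 m: −αΔT+βΔS = −(1.3 × 10⁻⁴)(-0.6)+(7.7 × 10⁻⁴)(+0.88) = 7.6 × 10⁻⁴ → stable
Every interval has Δρ > 0: the column is stably stratified throughout.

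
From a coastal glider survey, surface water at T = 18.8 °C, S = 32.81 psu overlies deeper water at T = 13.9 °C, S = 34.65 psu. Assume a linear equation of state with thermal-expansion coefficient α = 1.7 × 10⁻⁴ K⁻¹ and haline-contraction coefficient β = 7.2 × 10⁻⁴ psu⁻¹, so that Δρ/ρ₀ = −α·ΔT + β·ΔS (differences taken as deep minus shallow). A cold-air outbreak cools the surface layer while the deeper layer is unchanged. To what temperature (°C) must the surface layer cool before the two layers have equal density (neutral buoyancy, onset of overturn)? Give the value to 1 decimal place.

6.1 °C

Neutral buoyancy requires Δρ = 0, i.e. −α(T_deep − T_surf′) + β(S_deep − S_surf) = 0.
T_surf′ = T_deep − (β/α)·ΔS = 13.9 − (7.2 × 10⁻⁴/1.7 × 10⁻⁴)·(+1.84) = 6.107 °C.
Cooling required: 18.8 − (6.107) = 12.693 °C.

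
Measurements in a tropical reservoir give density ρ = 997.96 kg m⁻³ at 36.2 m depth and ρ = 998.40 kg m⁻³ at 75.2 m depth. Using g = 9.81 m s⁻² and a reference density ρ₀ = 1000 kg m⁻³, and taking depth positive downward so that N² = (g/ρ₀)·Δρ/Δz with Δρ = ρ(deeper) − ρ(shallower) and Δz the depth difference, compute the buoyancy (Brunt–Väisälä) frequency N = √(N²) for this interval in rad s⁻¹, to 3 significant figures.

Δρ = 998.40 − 997.96 = 0.44 kg m⁻³ over Δz = 75.2 − 36.2 = 39 m.
N² = (9.81/1000) × (0.44/39) = 1.1068 × 10⁻⁴ s⁻².
N = √(1.1068 × 10⁻⁴) = 0.010520 rad s⁻¹ ≈ 0.0105 rad s⁻¹.

0.0105 rad s⁻¹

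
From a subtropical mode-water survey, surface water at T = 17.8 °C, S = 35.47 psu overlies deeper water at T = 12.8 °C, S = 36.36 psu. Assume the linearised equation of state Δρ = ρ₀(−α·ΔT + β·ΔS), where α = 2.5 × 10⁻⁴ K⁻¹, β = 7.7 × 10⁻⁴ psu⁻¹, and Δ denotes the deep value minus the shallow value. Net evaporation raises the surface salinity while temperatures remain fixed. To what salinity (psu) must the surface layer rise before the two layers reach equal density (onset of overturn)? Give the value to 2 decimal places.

Neutral buoyancy requires −α(T_deep − T_surf) + β(S_deep − S_surf′) = 0.
S_surf′ = S_deep − (α/β)·ΔT = 36.36 − (2.5 × 10⁻⁴/7.7 × 10⁻⁴)·(-5.0) = 37.9834 psu.
Increase required: 37.9834 − 35.47 = 2.5134 psu.

37.98 psu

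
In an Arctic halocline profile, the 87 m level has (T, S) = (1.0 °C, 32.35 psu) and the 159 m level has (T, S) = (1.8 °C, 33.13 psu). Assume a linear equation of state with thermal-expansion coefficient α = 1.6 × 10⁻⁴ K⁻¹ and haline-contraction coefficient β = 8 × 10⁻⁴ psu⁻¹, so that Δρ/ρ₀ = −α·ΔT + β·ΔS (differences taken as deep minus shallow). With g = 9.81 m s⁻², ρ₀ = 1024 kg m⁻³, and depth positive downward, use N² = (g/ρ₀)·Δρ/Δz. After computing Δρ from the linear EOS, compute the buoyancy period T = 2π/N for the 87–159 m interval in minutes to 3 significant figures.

ΔT = +0.8 K, ΔS = +0.78 psu (deep − shallow).
Δρ/ρ₀ = −αΔT + βΔS = -1.28 × 10⁻⁴ + 6.24 × 10⁻⁴ = 4.96 × 10⁻⁴, so Δρ ≈ 0.5079 kg m⁻³.
N² = (g/ρ₀)·Δρ/Δz = g·(Δρ/ρ₀)/Δz = 9.81 × 4.96 × 10⁻⁴ / 72 = 6.7580 × 10⁻⁵ s⁻².
N = √(6.7580 × 10⁻⁵) = 8.2207 × 10⁻³ rad s⁻¹ → T = 2π/N = 764.31 s = 12.738 min ≈ 12.7 min.

12.7 min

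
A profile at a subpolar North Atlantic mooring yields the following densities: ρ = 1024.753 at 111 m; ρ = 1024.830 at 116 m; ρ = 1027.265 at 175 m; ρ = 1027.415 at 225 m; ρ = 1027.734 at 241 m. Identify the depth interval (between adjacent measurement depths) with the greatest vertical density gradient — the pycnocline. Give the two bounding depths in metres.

Compute the density gradient over each adjacent pair:
  111–116 m: Δρ/Δz = 0.077/5 = 0.015 kg m⁻⁴
  116–175 m: Δρ/Δz = 2.435/59 = 0.041 kg m⁻⁴
  175–225 m: Δρ/Δz = 0.150/50 = 3.0 × 10⁻³ kg m⁻⁴
  225–241 m: Δρ/Δz = 0.319/16 = 0.020 kg m⁻⁴
The largest gradient is in the 116–175 m interval — the pycnocline.

116–175 m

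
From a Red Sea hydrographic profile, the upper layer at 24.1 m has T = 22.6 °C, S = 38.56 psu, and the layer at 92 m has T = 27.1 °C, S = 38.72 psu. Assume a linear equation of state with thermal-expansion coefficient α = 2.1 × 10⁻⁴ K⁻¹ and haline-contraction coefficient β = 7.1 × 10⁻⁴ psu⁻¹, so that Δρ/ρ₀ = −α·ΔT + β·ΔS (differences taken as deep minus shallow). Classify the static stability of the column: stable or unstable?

unstable

ΔT = 27.1 − 22.6 = +4.5 K and ΔS = 38.72 − 38.56 = +0.16 psu (deep − shallow).
−αΔT = -9.45 × 10⁻⁴; βΔS = 1.136 × 10⁻⁴; sum Δρ/ρ₀ = -8.314 × 10⁻⁴.
Δρ/ρ₀ < 0, so Δρ < 0: deeper water is lighter → statically unstable; the column would overturn.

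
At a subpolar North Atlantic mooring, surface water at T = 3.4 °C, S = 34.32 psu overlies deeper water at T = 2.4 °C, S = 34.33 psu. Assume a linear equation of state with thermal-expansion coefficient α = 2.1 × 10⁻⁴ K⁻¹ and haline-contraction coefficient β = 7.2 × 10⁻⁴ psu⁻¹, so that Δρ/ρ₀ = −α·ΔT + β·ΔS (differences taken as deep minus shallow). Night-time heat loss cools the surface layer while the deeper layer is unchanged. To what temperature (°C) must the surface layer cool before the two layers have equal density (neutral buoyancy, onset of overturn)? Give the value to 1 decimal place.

2.4 °C

Neutral buoyancy requires Δρ = 0, i.e. −α(T_deep − T_surf′) + β(S_deep − S_surf) = 0.
T_surf′ = T_deep − (β/α)·ΔS = 2.4 − (7.2 × 10⁻⁴/2.1 × 10⁻⁴)·(+0.01) = 2.366 °C.
Cooling required: 3.4 − (2.366) = 1.034 °C.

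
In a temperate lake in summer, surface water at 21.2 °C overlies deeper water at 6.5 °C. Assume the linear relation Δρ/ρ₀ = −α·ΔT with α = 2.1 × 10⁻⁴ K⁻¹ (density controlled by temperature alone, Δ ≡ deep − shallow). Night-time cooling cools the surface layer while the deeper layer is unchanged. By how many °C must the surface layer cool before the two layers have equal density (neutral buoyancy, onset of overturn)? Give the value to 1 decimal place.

14.7 °C

With temperature the only control, equal density requires T_surf′ = T_deep.
T_surf′ = 6.5 °C.
Cooling required: 21.2 − 6.5 = 14.7 °C.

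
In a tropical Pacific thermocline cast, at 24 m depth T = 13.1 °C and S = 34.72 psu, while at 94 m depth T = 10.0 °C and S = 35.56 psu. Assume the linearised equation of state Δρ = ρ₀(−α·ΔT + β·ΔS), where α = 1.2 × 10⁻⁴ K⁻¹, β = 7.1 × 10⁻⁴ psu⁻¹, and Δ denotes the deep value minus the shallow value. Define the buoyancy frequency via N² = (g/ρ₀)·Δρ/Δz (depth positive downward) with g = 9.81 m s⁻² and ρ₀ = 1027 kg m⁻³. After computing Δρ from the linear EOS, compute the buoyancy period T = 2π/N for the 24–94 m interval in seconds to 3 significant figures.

539 s

ΔT = -3.1 K, ΔS = +0.84 psu (deep − shallow).
Δρ/ρ₀ = −αΔT + βΔS = 3.72 × 10⁻⁴ + 5.964 × 10⁻⁴ = 9.684 × 10⁻⁴, so Δρ ≈ 0.9945 kg m⁻³.
N² = (g/ρ₀)·Δρ/Δz = g·(Δρ/ρ₀)/Δz = 9.81 × 9.684 × 10⁻⁴ / 70 = 1.3571 × 10⁻⁴ s⁻².
N = √(1.3571 × 10⁻⁴) = 0.011649 rad s⁻¹ → T = 2π/N = 539.38 s ≈ 539 s.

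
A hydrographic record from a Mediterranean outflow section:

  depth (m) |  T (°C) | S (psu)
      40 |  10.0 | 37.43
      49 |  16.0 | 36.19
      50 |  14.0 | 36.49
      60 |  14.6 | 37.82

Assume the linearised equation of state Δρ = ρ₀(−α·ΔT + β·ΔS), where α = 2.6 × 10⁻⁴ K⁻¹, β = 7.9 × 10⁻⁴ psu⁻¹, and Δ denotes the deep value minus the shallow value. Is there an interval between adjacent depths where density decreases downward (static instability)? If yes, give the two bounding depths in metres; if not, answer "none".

40–49 m

Evaluate Δρ/ρ₀ = −αΔT + βΔS across each adjacent pair:
  40–49 m: −αΔT+βΔS = −(2.6 × 10⁻⁴)(+6.0)+(7.9 × 10⁻⁴)(-1.24) = -2.5 × 10⁻³ → UNSTABLE
  49–50 m: −αΔT+βΔS = −(2.6 × 10⁻⁴)(-2.0)+(7.9 × 10⁻⁴)(+0.30) = 7.6 × 10⁻⁴ → stable
  50–60 m: −αΔT+βΔS = −(2.6 × 10⁻⁴)(+0.6)+(7.9 × 10⁻⁴)(+1.33) = 8.9 × 10⁻⁴ → stable
The 40–49 m interval has Δρ < 0: lighter water underlies denser water.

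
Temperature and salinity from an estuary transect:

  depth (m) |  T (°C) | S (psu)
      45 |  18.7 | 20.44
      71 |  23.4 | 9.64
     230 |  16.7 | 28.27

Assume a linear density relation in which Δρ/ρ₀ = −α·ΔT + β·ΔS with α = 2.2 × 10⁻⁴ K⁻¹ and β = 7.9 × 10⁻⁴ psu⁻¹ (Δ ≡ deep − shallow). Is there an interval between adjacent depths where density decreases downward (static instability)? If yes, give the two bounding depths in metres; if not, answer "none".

45–71 m

Evaluate Δρ/ρ₀ = −αΔT + βΔS across each adjacent pair:
  45–71 m: −αΔT+βΔS = −(2.2 × 10⁻⁴)(+4.7)+(7.9 × 10⁻⁴)(-10.80) = -9.6 × 10⁻³ → UNSTABLE
  71–230 m: −αΔT+βΔS = −(2.2 × 10⁻⁴)(-6.7)+(7.9 × 10⁻⁴)(+18.63) = 0.016 → stable
The 45–71 m interval has Δρ < 0: lighter water underlies denser water.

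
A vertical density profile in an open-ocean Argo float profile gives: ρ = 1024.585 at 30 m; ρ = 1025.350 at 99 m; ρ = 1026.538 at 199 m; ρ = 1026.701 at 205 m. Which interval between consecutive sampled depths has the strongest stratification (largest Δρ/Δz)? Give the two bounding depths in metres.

Compute the density gradient over each adjacent pair:
  30–99 m: Δρ/Δz = 0.765/69 = 0.011 kg m⁻⁴
  99–199 m: Δρ/Δz = 1.188/100 = 0.012 kg m⁻⁴
  199–205 m: Δρ/Δz = 0.163/6 = 0.027 kg m⁻⁴
The largest gradient is in the 199–205 m interval — the pycnocline.

199–205 m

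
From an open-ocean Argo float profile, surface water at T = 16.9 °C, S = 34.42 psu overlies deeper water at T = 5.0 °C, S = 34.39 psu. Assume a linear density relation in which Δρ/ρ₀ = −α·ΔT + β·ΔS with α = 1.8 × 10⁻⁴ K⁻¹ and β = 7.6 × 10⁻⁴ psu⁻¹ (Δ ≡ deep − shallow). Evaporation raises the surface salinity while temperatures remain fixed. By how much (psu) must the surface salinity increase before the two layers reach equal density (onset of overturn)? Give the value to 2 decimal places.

Neutral buoyancy requires −α(T_deep − T_surf) + β(S_deep − S_surf′) = 0.
S_surf′ = S_deep − (α/β)·ΔT = 34.39 − (1.8 × 10⁻⁴/7.6 × 10⁻⁴)·(-11.9) = 37.2084 psu.
Increase required: 37.2084 − 34.42 = 2.7884 psu.

2.79 psu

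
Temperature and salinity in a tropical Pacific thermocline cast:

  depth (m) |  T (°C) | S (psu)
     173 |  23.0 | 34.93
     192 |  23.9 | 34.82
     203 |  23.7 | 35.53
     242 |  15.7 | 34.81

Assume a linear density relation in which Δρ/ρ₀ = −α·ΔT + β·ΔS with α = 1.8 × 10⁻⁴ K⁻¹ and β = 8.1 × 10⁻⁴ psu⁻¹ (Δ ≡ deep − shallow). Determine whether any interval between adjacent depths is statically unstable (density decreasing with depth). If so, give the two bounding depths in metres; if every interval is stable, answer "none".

173–192 m

Evaluate Δρ/ρ₀ = −αΔT + βΔS across each adjacent pair:
  173–192 m: −αΔT+βΔS = −(1.8 × 10⁻⁴)(+0.9)+(8.1 × 10⁻⁴)(-0.11) = -2.5 × 10⁻⁴ → UNSTABLE
  192–203 m: −αΔT+βΔS = −(1.8 × 10⁻⁴)(-0.2)+(8.1 × 10⁻⁴)(+0.71) = 6.1 × 10⁻⁴ → stable
  203–242 m: −αΔT+βΔS = −(1.8 × 10⁻⁴)(-8.0)+(8.1 × 10⁻⁴)(-0.72) = 8.6 × 10⁻⁴ → stable
The 173–192 m interval has Δρ < 0: lighter water underlies denser water.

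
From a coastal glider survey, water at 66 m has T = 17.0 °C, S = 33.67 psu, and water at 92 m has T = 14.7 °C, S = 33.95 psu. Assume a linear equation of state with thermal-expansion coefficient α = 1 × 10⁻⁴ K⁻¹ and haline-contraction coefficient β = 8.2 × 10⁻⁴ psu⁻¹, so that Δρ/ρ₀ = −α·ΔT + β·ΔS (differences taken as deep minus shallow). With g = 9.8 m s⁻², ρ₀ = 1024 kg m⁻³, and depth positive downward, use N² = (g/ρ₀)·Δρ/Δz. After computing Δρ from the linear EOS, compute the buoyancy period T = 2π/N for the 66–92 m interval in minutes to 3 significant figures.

7.96 min

ΔT = -2.3 K, ΔS = +0.28 psu (deep − shallow).
Δρ/ρ₀ = −αΔT + βΔS = 2.30 × 10⁻⁴ + 2.296 × 10⁻⁴ = 4.596 × 10⁻⁴, so Δρ ≈ 0.4706 kg m⁻³.
N² = (g/ρ₀)·Δρ/Δz = g·(Δρ/ρ₀)/Δz = 9.8 × 4.596 × 10⁻⁴ / 26 = 1.7323 × 10⁻⁴ s⁻².
N = √(1.7323 × 10⁻⁴) = 0.013162 rad s⁻¹ → T = 2π/N = 477.37 s = 7.9562 min ≈ 7.96 min.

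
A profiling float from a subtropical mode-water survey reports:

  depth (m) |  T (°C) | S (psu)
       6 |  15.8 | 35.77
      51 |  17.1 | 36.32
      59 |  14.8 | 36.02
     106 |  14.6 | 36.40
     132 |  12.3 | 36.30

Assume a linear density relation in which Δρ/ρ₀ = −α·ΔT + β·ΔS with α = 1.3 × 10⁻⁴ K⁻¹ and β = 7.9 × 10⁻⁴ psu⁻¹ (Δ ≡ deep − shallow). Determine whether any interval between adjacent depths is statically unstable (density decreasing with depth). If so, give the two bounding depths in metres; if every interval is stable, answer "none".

none

Evaluate Δρ/ρ₀ = −αΔT + βΔS across each adjacent pair:
  6–51 m: −αΔT+βΔS = −(1.3 × 10⁻⁴)(+1.3)+(7.9 × 10⁻⁴)(+0.55) = 2.7 × 10⁻⁴ → stable
  51–59 m: −αΔT+βΔS = −(1.3 × 10⁻⁴)(-2.3)+(7.9 × 10⁻⁴)(-0.30) = 6.2 × 10⁻⁵ → stable
  59–106 m: −αΔT+βΔS = −(1.3 × 10⁻⁴)(-0.2)+(7.9 × 10⁻⁴)(+0.38) = 3.3 × 10⁻⁴ → stable
  106–132 m: −αΔT+βΔS = −(1.3 × 10⁻⁴)(-2.3)+(7.9 × 10⁻⁴)(-0.10) = 2.2 × 10⁻⁴ → stable
Every interval has Δρ > 0: the column is stably stratified throughout.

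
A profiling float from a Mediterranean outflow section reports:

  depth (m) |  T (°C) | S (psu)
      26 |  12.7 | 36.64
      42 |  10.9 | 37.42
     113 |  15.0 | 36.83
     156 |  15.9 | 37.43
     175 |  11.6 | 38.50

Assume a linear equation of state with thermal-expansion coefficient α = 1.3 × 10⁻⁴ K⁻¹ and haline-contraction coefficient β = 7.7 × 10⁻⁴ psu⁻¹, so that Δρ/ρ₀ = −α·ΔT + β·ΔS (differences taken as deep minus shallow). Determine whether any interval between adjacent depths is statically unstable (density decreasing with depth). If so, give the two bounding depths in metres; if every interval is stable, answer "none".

42–113 m

Evaluate Δρ/ρ₀ = −αΔT + βΔS across each adjacent pair:
  26–42 m: −αΔT+βΔS = −(1.3 × 10⁻⁴)(-1.8)+(7.7 × 10⁻⁴)(+0.78) = 8.3 × 10⁻⁴ → stable
  42–113 m: −αΔT+βΔS = −(1.3 × 10⁻⁴)(+4.1)+(7.7 × 10⁻⁴)(-0.59) = -9.9 × 10⁻⁴ → UNSTABLE
  113–156 m: −αΔT+βΔS = −(1.3 × 10⁻⁴)(+0.9)+(7.7 × 10⁻⁴)(+0.60) = 3.4 × 10⁻⁴ → stable
  156–175 m: −αΔT+βΔS = −(1.3 × 10⁻⁴)(-4.3)+(7.7 × 10⁻⁴)(+1.07) = 1.4 × 10⁻³ → stable
The 42–113 m interval has Δρ < 0: lighter water underlies denser water.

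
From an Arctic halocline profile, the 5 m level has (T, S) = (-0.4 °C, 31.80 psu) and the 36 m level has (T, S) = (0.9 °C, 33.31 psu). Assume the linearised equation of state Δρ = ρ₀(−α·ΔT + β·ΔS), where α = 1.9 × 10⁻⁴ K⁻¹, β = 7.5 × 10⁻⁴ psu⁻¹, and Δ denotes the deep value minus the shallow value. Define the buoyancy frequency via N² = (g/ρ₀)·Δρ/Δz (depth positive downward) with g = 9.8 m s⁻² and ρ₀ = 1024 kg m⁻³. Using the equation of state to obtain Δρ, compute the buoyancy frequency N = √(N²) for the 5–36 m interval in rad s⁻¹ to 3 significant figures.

ΔT = +1.3 K, ΔS = +1.51 psu (deep − shallow).
Δρ/ρ₀ = −αΔT + βΔS = -2.47 × 10⁻⁴ + 1.1325 × 10⁻³ = 8.855 × 10⁻⁴, so Δρ ≈ 0.9068 kg m⁻³.
N² = (g/ρ₀)·Δρ/Δz = g·(Δρ/ρ₀)/Δz = 9.8 × 8.855 × 10⁻⁴ / 31 = 2.7993 × 10⁻⁴ s⁻².
N = √(2.7993 × 10⁻⁴) = 0.016731 rad s⁻¹ ≈ 0.0167 rad s⁻¹.

0.0167 rad s⁻¹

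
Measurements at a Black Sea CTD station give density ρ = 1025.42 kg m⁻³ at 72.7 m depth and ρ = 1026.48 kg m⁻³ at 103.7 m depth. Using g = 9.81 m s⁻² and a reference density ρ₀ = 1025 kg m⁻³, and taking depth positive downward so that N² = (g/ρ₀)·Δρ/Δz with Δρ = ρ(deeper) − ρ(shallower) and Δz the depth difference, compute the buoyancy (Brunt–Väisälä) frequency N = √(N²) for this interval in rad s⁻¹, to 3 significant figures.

0.0181 rad s⁻¹

Δρ = 1026.48 − 1025.42 = 1.06 kg m⁻³ over Δz = 103.7 − 72.7 = 31 m.
N² = (9.81/1025) × (1.06/31) = 3.2726 × 10⁻⁴ s⁻².
N = √(3.2726 × 10⁻⁴) = 0.018090 rad s⁻¹ ≈ 0.0181 rad s⁻¹.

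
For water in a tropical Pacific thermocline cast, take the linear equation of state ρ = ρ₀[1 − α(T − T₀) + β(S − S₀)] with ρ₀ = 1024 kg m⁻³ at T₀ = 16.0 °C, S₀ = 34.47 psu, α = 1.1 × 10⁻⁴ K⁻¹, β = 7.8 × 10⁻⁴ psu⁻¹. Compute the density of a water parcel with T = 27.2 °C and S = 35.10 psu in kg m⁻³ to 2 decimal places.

T − T₀ = +11.2 K, S − S₀ = +0.63 psu.
Bracket = 1 − α·(+11.2) + β·(+0.63) = 1 + (-7.406 × 10⁻⁴) = 0.9992594.
ρ = 1024 × 0.9992594 = 1023.24 kg m⁻³.

1023.24 kg m⁻³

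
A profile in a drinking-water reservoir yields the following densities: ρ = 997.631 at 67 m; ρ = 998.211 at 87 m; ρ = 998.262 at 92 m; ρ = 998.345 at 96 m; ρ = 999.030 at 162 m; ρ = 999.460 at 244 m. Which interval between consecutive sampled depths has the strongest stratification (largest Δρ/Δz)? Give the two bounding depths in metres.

Compute the density gradient over each adjacent pair:
  67–87 m: Δρ/Δz = 0.580/20 = 0.029 kg m⁻⁴
  87–92 m: Δρ/Δz = 0.051/5 = 0.010 kg m⁻⁴
  92–96 m: Δρ/Δz = 0.083/4 = 0.021 kg m⁻⁴
  96–162 m: Δρ/Δz = 0.685/66 = 0.010 kg m⁻⁴
  162–244 m: Δρ/Δz = 0.430/82 = 5.2 × 10⁻³ kg m⁻⁴
The largest gradient is in the 67–87 m interval — the pycnocline.

67–87 m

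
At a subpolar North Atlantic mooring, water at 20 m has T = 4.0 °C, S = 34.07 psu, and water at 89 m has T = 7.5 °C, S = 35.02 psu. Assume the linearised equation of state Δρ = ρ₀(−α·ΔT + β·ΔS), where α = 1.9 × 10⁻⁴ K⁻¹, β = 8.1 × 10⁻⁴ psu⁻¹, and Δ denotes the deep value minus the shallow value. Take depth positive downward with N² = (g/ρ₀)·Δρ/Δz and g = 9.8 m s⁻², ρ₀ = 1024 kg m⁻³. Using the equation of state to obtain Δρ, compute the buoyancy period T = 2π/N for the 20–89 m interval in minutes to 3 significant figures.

ΔT = +3.5 K, ΔS = +0.95 psu (deep − shallow).
Δρ/ρ₀ = −αΔT + βΔS = -6.65 × 10⁻⁴ + 7.695 × 10⁻⁴ = 1.045 × 10⁻⁴, so Δρ ≈ 0.1070 kg m⁻³.
N² = (g/ρ₀)·Δρ/Δz = g·(Δρ/ρ₀)/Δz = 9.8 × 1.045 × 10⁻⁴ / 69 = 1.4842 × 10⁻⁵ s⁻².
N = √(1.4842 × 10⁻⁵) = 3.8525 × 10⁻³ rad s⁻¹ → T = 2π/N = 1.6309 × 10³ s = 27.182 min ≈ 27.2 min.

27.2 min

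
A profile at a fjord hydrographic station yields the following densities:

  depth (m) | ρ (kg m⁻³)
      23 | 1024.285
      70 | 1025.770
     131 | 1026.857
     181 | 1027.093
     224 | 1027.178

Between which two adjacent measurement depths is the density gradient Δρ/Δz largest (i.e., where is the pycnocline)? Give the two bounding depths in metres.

23–70 m

Compute the density gradient over each adjacent pair:
  23–70 m: Δρ/Δz = 1.485/47 = 0.032 kg m⁻⁴
  70–131 m: Δρ/Δz = 1.087/61 = 0.018 kg m⁻⁴
  131–181 m: Δρ/Δz = 0.236/50 = 4.7 × 10⁻³ kg m⁻⁴
  181–224 m: Δρ/Δz = 0.085/43 = 2.0 × 10⁻³ kg m⁻⁴
The largest gradient is in the 23–70 m interval — the pycnocline.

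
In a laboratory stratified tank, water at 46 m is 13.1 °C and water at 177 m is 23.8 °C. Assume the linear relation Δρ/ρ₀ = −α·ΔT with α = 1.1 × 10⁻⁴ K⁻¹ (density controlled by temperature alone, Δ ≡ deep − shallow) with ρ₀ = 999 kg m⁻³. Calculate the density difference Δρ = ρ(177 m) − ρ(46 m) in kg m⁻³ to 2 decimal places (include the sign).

-1.18 kg m⁻³

ΔT = +10.7 K, Δρ/ρ₀ = −αΔT = -1.177 × 10⁻³.
Δρ = 999 × (-1.177 × 10⁻³) = -1.18 kg m⁻³.
Negative Δρ: lighter below, statically unstable.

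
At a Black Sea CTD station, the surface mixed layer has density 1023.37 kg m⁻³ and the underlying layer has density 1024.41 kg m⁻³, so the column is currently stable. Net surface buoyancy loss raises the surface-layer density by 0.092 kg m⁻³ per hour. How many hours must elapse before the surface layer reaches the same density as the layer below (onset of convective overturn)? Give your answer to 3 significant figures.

11.3 hours

Density deficit of the surface layer: 1024.41 − 1023.37 = 1.04 kg m⁻³.
Required change = 1.04 / 0.092 = 11.3 hours.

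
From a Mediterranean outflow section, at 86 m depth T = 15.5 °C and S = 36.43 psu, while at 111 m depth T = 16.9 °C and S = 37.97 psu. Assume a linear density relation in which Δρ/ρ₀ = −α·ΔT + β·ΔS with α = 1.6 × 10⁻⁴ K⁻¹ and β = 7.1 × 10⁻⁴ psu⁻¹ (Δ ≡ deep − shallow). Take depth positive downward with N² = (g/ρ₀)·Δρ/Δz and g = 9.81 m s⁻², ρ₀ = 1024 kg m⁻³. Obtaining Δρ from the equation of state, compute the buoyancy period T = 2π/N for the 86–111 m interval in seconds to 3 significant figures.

ΔT = +1.4 K, ΔS = +1.54 psu (deep − shallow).
Δρ/ρ₀ = −αΔT + βΔS = -2.24 × 10⁻⁴ + 1.0934 × 10⁻³ = 8.694 × 10⁻⁴, so Δρ ≈ 0.8903 kg m⁻³.
N² = (g/ρ₀)·Δρ/Δz = g·(Δρ/ρ₀)/Δz = 9.81 × 8.694 × 10⁻⁴ / 25 = 3.4115 × 10⁻⁴ s⁻².
N = √(3.4115 × 10⁻⁴) = 0.018470 rad s⁻¹ → T = 2π/N = 340.18 s ≈ 340 s.

340 s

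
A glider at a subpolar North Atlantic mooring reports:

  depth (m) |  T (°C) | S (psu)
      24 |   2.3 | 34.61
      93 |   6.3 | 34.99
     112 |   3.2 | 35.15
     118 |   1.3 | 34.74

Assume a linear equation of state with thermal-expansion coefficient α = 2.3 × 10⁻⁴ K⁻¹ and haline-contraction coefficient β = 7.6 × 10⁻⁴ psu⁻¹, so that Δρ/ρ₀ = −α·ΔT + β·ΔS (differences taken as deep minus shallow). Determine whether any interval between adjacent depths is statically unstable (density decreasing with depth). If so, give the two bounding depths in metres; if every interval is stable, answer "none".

Evaluate Δρ/ρ₀ = −αΔT + βΔS across each adjacent pair:
  24–93 m: −αΔT+βΔS = −(2.3 × 10⁻⁴)(+4.0)+(7.6 × 10⁻⁴)(+0.38) = -6.3 × 10⁻⁴ → UNSTABLE
  93–112 m: −αΔT+βΔS = −(2.3 × 10⁻⁴)(-3.1)+(7.6 × 10⁻⁴)(+0.16) = 8.3 × 10⁻⁴ → stable
  112–118 m: −αΔT+βΔS = −(2.3 × 10⁻⁴)(-1.9)+(7.6 × 10⁻⁴)(-0.41) = 1.3 × 10⁻⁴ → stable
The 24–93 m interval has Δρ < 0: lighter water underlies denser water.

24–93 m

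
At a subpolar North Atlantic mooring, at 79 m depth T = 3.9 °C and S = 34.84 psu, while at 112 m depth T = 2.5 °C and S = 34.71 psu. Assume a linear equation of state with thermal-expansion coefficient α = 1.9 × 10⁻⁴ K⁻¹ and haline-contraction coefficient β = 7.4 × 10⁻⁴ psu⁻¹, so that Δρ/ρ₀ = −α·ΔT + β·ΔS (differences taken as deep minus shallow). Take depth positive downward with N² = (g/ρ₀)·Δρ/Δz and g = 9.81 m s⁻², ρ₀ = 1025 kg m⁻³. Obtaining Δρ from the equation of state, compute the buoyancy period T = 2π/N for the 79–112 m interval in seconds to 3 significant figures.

884 s

ΔT = -1.4 K, ΔS = -0.13 psu (deep − shallow).
Δρ/ρ₀ = −αΔT + βΔS = 2.66 × 10⁻⁴ − 9.62 × 10⁻⁵ = 1.698 × 10⁻⁴, so Δρ ≈ 0.1740 kg m⁻³.
N² = (g/ρ₀)·Δρ/Δz = g·(Δρ/ρ₀)/Δz = 9.81 × 1.698 × 10⁻⁴ / 33 = 5.0477 × 10⁻⁵ s⁻².
N = √(5.0477 × 10⁻⁵) = 7.1047 × 10⁻³ rad s⁻¹ → T = 2π/N = 884.37 s ≈ 884 s.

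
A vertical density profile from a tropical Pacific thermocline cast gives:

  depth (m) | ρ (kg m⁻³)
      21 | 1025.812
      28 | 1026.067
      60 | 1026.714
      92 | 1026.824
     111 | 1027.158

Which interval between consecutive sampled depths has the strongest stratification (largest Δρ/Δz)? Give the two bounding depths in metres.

Compute the density gradient over each adjacent pair:
  21–28 m: Δρ/Δz = 0.255/7 = 0.036 kg m⁻⁴
  28–60 m: Δρ/Δz = 0.647/32 = 0.020 kg m⁻⁴
  60–92 m: Δρ/Δz = 0.110/32 = 3.4 × 10⁻³ kg m⁻⁴
  92–111 m: Δρ/Δz = 0.334/19 = 0.018 kg m⁻⁴
The largest gradient is in the 21–28 m interval — the pycnocline.

21–28 m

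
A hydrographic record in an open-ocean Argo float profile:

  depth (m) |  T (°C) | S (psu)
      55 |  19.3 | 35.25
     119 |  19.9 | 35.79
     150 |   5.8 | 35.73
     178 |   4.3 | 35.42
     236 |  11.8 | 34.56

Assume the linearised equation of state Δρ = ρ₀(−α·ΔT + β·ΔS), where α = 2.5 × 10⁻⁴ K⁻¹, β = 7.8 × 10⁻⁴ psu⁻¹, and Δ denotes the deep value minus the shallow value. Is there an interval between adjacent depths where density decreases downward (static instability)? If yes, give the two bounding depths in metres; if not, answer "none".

Evaluate Δρ/ρ₀ = −αΔT + βΔS across each adjacent pair:
  55–119 m: −αΔT+βΔS = −(2.5 × 10⁻⁴)(+0.6)+(7.8 × 10⁻⁴)(+0.54) = 2.7 × 10⁻⁴ → stable
  119–150 m: −αΔT+βΔS = −(2.5 × 10⁻⁴)(-14.1)+(7.8 × 10⁻⁴)(-0.06) = 3.5 × 10⁻³ → stable
  150–178 m: −αΔT+βΔS = −(2.5 × 10⁻⁴)(-1.5)+(7.8 × 10⁻⁴)(-0.31) = 1.3 × 10⁻⁴ → stable
  178–236 m: −αΔT+βΔS = −(2.5 × 10⁻⁴)(+7.5)+(7.8 × 10⁻⁴)(-0.86) = -2.5 × 10⁻³ → UNSTABLE
The 178–236 m interval has Δρ < 0: lighter water underlies denser water.

178–236 m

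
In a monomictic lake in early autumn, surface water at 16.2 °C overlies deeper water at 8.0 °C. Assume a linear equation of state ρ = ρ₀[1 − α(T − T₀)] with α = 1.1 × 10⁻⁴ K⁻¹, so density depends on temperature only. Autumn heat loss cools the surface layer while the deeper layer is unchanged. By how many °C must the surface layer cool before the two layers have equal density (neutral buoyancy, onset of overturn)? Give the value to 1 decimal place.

8.2 °C

With temperature the only control, equal density requires T_surf′ = T_deep.
T_surf′ = 8.0 °C.
Cooling required: 16.2 − 8.0 = 8.2 °C.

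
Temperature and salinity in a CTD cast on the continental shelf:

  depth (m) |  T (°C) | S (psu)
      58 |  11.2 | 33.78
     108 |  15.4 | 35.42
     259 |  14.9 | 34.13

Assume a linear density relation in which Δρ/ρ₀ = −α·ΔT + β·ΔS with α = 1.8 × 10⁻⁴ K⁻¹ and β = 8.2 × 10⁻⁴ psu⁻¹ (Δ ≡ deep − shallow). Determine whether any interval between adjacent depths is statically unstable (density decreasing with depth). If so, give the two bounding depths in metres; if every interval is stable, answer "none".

Evaluate Δρ/ρ₀ = −αΔT + βΔS across each adjacent pair:
  58–108 m: −αΔT+βΔS = −(1.8 × 10⁻⁴)(+4.2)+(8.2 × 10⁻⁴)(+1.64) = 5.9 × 10⁻⁴ → stable
  108–259 m: −αΔT+βΔS = −(1.8 × 10⁻⁴)(-0.5)+(8.2 × 10⁻⁴)(-1.29) = -9.7 × 10⁻⁴ → UNSTABLE
The 108–259 m interval has Δρ < 0: lighter water underlies denser water.

108–259 m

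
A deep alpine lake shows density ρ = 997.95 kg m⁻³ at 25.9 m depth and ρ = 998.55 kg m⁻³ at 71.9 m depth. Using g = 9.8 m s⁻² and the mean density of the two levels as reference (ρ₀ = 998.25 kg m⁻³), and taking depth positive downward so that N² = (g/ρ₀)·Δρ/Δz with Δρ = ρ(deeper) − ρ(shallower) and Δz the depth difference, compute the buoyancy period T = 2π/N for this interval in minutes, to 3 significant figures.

9.25 min

Δρ = 998.55 − 997.95 = 0.60 kg m⁻³ over Δz = 71.9 − 25.9 = 46 m.
N² = (9.8/998.25) × (0.60/46) = 1.2805 × 10⁻⁴ s⁻².
N = √(1.2805 × 10⁻⁴) = 0.011316 rad s⁻¹, so T = 2π/N = 555.25 s = 9.2542 min ≈ 9.25 min.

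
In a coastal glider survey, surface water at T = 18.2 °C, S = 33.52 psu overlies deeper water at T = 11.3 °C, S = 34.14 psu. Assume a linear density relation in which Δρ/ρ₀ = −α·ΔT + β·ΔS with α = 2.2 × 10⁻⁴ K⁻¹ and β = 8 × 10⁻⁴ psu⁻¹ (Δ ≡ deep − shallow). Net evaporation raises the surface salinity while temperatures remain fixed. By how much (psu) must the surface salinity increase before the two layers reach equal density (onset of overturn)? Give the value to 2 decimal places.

2.52 psu

Neutral buoyancy requires −α(T_deep − T_surf) + β(S_deep − S_surf′) = 0.
S_surf′ = S_deep − (α/β)·ΔT = 34.14 − (2.2 × 10⁻⁴/8 × 10⁻⁴)·(-6.9) = 36.0375 psu.
Increase required: 36.0375 − 33.52 = 2.5175 psu.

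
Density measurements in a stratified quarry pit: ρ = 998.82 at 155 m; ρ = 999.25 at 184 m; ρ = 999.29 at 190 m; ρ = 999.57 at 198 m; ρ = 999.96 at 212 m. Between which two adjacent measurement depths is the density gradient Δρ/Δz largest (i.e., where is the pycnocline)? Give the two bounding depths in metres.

Compute the density gradient over each adjacent pair:
  155–184 m: Δρ/Δz = 0.43/29 = 0.015 kg m⁻⁴
  184–190 m: Δρ/Δz = 0.04/6 = 6.7 × 10⁻³ kg m⁻⁴
  190–198 m: Δρ/Δz = 0.28/8 = 0.035 kg m⁻⁴
  198–212 m: Δρ/Δz = 0.39/14 = 0.028 kg m⁻⁴
The largest gradient is in the 190–198 m interval — the pycnocline.

190–198 m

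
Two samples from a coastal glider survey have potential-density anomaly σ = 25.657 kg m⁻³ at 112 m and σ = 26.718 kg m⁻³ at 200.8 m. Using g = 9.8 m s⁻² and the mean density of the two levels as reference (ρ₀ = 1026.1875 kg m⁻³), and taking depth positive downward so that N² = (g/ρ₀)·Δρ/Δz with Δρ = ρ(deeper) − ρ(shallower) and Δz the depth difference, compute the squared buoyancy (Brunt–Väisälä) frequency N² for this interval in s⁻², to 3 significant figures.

Δρ = 1026.718 − 1025.657 = 1.061 kg m⁻³ over Δz = 200.8 − 112 = 88.8 m.
N² = (9.8/1026.1875) × (1.061/88.8) = 1.1410 × 10⁻⁴ s⁻² ≈ 1.14 × 10⁻⁴ s⁻².
A positive N² confirms static stability across the interval.

1.14 × 10⁻⁴ s⁻²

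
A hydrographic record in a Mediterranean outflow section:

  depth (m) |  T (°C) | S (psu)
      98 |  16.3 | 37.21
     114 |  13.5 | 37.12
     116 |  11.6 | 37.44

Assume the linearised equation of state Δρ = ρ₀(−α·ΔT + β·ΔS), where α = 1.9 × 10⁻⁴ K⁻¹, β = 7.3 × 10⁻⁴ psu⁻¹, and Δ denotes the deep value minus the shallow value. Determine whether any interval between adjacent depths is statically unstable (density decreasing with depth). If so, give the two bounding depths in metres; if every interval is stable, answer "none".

none

Evaluate Δρ/ρ₀ = −αΔT + βΔS across each adjacent pair:
  98–114 m: −αΔT+βΔS = −(1.9 × 10⁻⁴)(-2.8)+(7.3 × 10⁻⁴)(-0.09) = 4.7 × 10⁻⁴ → stable
  114–116 m: −αΔT+βΔS = −(1.9 × 10⁻⁴)(-1.9)+(7.3 × 10⁻⁴)(+0.32) = 5.9 × 10⁻⁴ → stable
Every interval has Δρ > 0: the column is stably stratified throughout.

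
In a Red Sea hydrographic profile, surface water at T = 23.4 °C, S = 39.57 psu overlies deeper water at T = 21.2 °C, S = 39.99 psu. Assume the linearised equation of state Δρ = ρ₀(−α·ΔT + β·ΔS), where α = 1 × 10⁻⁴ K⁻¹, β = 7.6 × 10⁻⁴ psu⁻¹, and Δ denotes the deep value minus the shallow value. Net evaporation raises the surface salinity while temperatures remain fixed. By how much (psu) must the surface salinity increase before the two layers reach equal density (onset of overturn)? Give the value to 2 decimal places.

Neutral buoyancy requires −α(T_deep − T_surf) + β(S_deep − S_surf′) = 0.
S_surf′ = S_deep − (α/β)·ΔT = 39.99 − (1 × 10⁻⁴/7.6 × 10⁻⁴)·(-2.2) = 40.2795 psu.
Increase required: 40.2795 − 39.57 = 0.7095 psu.

0.71 psu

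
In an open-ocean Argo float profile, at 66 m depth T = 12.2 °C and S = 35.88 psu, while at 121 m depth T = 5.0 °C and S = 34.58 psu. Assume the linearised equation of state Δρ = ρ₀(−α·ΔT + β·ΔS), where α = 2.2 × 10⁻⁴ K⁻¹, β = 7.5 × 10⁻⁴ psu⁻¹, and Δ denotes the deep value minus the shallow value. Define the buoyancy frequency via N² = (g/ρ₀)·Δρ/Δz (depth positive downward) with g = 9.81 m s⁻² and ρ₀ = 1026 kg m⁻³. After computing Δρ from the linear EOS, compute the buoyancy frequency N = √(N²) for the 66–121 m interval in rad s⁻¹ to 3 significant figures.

0.0104 rad s⁻¹

ΔT = -7.2 K, ΔS = -1.30 psu (deep − shallow).
Δρ/ρ₀ = −αΔT + βΔS = 1.584 × 10⁻³ − 9.75 × 10⁻⁴ = 6.09 × 10⁻⁴, so Δρ ≈ 0.6248 kg m⁻³.
N² = (g/ρ₀)·Δρ/Δz = g·(Δρ/ρ₀)/Δz = 9.81 × 6.09 × 10⁻⁴ / 55 = 1.0862 × 10⁻⁴ s⁻².
N = √(1.0862 × 10⁻⁴) = 0.010422 rad s⁻¹ ≈ 0.0104 rad s⁻¹.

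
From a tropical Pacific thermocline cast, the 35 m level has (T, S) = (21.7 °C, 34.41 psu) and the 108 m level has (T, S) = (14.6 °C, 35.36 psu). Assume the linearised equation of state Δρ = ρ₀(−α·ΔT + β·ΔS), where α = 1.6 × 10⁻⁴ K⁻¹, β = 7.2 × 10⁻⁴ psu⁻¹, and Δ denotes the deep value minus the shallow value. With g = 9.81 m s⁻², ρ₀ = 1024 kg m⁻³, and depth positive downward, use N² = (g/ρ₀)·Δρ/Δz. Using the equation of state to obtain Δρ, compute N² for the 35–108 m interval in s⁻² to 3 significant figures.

ΔT = -7.1 K, ΔS = +0.95 psu (deep − shallow).
Δρ/ρ₀ = −αΔT + βΔS = 1.136 × 10⁻³ + 6.84 × 10⁻⁴ = 1.82 × 10⁻³, so Δρ ≈ 1.864 kg m⁻³.
N² = (g/ρ₀)·Δρ/Δz = g·(Δρ/ρ₀)/Δz = 9.81 × 1.82 × 10⁻³ / 73 = 2.4458 × 10⁻⁴ s⁻² ≈ 2.45 × 10⁻⁴ s⁻².

2.45 × 10⁻⁴ s⁻²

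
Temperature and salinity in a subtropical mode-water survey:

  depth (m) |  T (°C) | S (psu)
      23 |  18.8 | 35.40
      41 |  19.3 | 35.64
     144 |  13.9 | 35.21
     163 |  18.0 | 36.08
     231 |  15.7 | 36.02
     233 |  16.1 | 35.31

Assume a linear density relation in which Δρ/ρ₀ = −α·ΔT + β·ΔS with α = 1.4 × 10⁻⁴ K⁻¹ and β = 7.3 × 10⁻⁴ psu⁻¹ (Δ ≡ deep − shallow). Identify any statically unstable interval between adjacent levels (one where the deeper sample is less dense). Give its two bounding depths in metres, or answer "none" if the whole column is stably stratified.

231–233 m

Evaluate Δρ/ρ₀ = −αΔT + βΔS across each adjacent pair:
  23–41 m: −αΔT+βΔS = −(1.4 × 10⁻⁴)(+0.5)+(7.3 × 10⁻⁴)(+0.24) = 1.1 × 10⁻⁴ → stable
  41–144 m: −αΔT+βΔS = −(1.4 × 10⁻⁴)(-5.4)+(7.3 × 10⁻⁴)(-0.43) = 4.4 × 10⁻⁴ → stable
  144–163 m: −αΔT+βΔS = −(1.4 × 10⁻⁴)(+4.1)+(7.3 × 10⁻⁴)(+0.87) = 6.1 × 10⁻⁵ → stable
  163–231 m: −αΔT+βΔS = −(1.4 × 10⁻⁴)(-2.3)+(7.3 × 10⁻⁴)(-0.06) = 2.8 × 10⁻⁴ → stable
  231–233 m: −αΔT+βΔS = −(1.4 × 10⁻⁴)(+0.4)+(7.3 × 10⁻⁴)(-0.71) = -5.7 × 10⁻⁴ → UNSTABLE
The 231–233 m interval has Δρ < 0: lighter water underlies denser water.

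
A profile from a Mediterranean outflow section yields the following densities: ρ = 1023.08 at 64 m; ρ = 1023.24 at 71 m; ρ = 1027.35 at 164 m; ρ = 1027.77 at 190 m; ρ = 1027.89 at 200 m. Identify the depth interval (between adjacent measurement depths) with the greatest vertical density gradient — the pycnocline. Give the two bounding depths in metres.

71–164 m

Compute the density gradient over each adjacent pair:
  64–71 m: Δρ/Δz = 0.16/7 = 0.023 kg m⁻⁴
  71–164 m: Δρ/Δz = 4.11/93 = 0.044 kg m⁻⁴
  164–190 m: Δρ/Δz = 0.42/26 = 0.016 kg m⁻⁴
  190–200 m: Δρ/Δz = 0.12/10 = 0.012 kg m⁻⁴
The largest gradient is in the 71–164 m interval — the pycnocline.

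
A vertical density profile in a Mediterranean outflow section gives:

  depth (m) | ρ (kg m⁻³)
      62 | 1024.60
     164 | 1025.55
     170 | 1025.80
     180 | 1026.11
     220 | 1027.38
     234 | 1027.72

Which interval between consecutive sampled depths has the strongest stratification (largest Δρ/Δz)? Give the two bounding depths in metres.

Compute the density gradient over each adjacent pair:
  62–164 m: Δρ/Δz = 0.95/102 = 9.3 × 10⁻³ kg m⁻⁴
  164–170 m: Δρ/Δz = 0.25/6 = 0.042 kg m⁻⁴
  170–180 m: Δρ/Δz = 0.31/10 = 0.031 kg m⁻⁴
  180–220 m: Δρ/Δz = 1.27/40 = 0.032 kg m⁻⁴
  220–234 m: Δρ/Δz = 0.34/14 = 0.024 kg m⁻⁴
The largest gradient is in the 164–170 m interval — the pycnocline.

164–170 m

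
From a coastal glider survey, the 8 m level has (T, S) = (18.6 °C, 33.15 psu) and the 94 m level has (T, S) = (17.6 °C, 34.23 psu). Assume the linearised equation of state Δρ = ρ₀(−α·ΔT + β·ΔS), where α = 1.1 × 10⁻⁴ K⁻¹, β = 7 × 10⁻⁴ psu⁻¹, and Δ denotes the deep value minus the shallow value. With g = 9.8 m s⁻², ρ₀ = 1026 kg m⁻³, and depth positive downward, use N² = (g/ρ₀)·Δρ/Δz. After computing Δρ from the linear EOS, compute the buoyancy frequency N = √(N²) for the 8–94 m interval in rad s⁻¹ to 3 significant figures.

9.93 × 10⁻³ rad s⁻¹

ΔT = -1.0 K, ΔS = +1.08 psu (deep − shallow).
Δρ/ρ₀ = −αΔT + βΔS = 1.10 × 10⁻⁴ + 7.56 × 10⁻⁴ = 8.66 × 10⁻⁴, so Δρ ≈ 0.8885 kg m⁻³.
N² = (g/ρ₀)·Δρ/Δz = g·(Δρ/ρ₀)/Δz = 9.8 × 8.66 × 10⁻⁴ / 86 = 9.8684 × 10⁻⁵ s⁻².
N = √(9.8684 × 10⁻⁵) = 9.9340 × 10⁻³ rad s⁻¹ ≈ 9.93 × 10⁻³ rad s⁻¹.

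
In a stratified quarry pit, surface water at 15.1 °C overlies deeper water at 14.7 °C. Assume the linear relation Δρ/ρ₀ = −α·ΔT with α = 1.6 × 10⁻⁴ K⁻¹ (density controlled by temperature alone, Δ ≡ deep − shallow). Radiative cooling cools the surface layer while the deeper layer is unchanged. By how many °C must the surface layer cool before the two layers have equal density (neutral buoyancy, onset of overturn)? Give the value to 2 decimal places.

0.40 °C

With temperature the only control, equal density requires T_surf′ = T_deep.
T_surf′ = 14.7 °C.
Cooling required: 15.1 − 14.7 = 0.40 °C.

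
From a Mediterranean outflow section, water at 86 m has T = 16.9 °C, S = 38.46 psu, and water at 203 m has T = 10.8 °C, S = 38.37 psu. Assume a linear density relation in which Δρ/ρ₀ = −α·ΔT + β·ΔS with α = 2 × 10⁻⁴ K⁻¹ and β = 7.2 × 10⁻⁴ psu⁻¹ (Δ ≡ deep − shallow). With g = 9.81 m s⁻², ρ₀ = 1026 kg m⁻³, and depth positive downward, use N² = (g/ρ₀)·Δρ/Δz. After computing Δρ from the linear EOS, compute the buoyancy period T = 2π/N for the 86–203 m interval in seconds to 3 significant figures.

638 s

ΔT = -6.1 K, ΔS = -0.09 psu (deep − shallow).
Δρ/ρ₀ = −αΔT + βΔS = 1.22 × 10⁻³ − 6.48 × 10⁻⁵ = 1.1552 × 10⁻³, so Δρ ≈ 1.185 kg m⁻³.
N² = (g/ρ₀)·Δρ/Δz = g·(Δρ/ρ₀)/Δz = 9.81 × 1.1552 × 10⁻³ / 117 = 9.6859 × 10⁻⁵ s⁻².
N = √(9.6859 × 10⁻⁵) = 9.8417 × 10⁻³ rad s⁻¹ → T = 2π/N = 638.42 s ≈ 638 s.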